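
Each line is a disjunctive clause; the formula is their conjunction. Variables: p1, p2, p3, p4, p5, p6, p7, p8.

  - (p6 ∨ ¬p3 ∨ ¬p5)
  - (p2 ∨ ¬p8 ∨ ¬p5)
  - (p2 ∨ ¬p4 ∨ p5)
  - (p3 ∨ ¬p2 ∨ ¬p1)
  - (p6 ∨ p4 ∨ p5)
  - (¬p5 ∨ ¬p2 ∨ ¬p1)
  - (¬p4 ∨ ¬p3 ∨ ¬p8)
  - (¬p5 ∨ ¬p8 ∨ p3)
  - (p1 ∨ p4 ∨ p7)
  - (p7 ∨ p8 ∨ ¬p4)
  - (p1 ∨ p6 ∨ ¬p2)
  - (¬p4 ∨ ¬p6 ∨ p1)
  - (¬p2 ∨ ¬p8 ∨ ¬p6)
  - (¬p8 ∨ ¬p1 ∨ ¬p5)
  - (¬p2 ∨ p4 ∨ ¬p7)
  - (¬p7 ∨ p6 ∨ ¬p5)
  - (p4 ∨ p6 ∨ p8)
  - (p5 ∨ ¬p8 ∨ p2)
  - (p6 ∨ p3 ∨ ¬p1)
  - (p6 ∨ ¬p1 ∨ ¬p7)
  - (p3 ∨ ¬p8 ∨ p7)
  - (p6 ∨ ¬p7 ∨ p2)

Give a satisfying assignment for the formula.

p1=T  p2=F  p3=T  p4=F  p5=T  p6=T  p7=F  p8=F

Set p1 = True and propagate.
The remaining clauses are satisfied by p2 = False, p3 = True, p4 = False, p5 = True, p6 = True, p7 = False, p8 = False.
Every clause has at least one true literal under this assignment.
Check each clause:
  1. (p6 ∨ ¬p3 ∨ ¬p5) — p6 is true.
  2. (¬p5 ∨ ¬p8 ∨ p2) — ¬p8 is true.
  3. (¬p4 ∨ p5 ∨ p2) — ¬p4 is true.
  4. (¬p2 ∨ ¬p1 ∨ p3) — p3 is true.
  5. (p5 ∨ p6 ∨ p4) — p5 is true.
  6. (¬p1 ∨ ¬p5 ∨ ¬p2) — ¬p2 is true.
  7. (¬p4 ∨ ¬p8 ∨ ¬p3) — ¬p8 is true.
  8. (¬p8 ∨ ¬p5 ∨ p3) — ¬p8 is true.
  9. (p1 ∨ p4 ∨ p7) — p1 is true.
  10. (¬p4 ∨ p7 ∨ p8) — ¬p4 is true.
  11. (p1 ∨ ¬p2 ∨ p6) — p1 is true.
  12. (p1 ∨ ¬p4 ∨ ¬p6) — p1 is true.
  13. (¬p8 ∨ ¬p2 ∨ ¬p6) — ¬p8 is true.
  14. (¬p8 ∨ ¬p1 ∨ ¬p5) — ¬p8 is true.
  15. (¬p7 ∨ ¬p2 ∨ p4) — ¬p7 is true.
  16. (¬p7 ∨ p6 ∨ ¬p5) — ¬p7 is true.
  17. (p8 ∨ p6 ∨ p4) — p6 is true.
  18. (p2 ∨ ¬p8 ∨ p5) — ¬p8 is true.
  19. (¬p1 ∨ p6 ∨ p3) — p3 is true.
  20. (p6 ∨ ¬p1 ∨ ¬p7) — ¬p7 is true.
  21. (p7 ∨ ¬p8 ∨ p3) — ¬p8 is true.
  22. (¬p7 ∨ p2 ∨ p6) — ¬p7 is true.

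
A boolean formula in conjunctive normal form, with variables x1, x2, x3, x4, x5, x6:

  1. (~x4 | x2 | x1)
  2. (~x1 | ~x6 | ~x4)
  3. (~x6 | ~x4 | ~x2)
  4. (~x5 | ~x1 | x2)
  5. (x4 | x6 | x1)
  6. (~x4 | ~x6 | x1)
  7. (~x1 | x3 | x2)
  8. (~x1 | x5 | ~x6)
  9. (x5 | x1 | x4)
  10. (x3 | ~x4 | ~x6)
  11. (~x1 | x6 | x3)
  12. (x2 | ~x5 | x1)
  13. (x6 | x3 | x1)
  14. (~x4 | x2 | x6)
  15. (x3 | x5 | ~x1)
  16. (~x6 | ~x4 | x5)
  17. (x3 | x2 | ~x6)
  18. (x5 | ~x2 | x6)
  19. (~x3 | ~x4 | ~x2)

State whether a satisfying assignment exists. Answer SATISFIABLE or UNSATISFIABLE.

SATISFIABLE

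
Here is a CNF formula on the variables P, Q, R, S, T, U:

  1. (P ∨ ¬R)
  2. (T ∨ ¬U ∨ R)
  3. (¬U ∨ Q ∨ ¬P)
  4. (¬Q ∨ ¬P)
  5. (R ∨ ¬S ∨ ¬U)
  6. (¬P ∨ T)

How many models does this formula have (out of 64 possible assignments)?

14

Case analysis on P and R:
  P=1, R=1: remaining (Q,S,T,U) ∈ {(0,0,1,0); (0,1,1,0)} — 2.
  P=1, R=0: remaining (Q,S,T,U) ∈ {(0,0,1,0); (0,1,1,0)} — 2.
  P=0, R=1: a clause becomes empty — 0.
  P=0, R=0: Q free; 5 ways for (S,T,U) × 2^1 = 10.
Total: 2 + 2 + 0 + 10 = 14.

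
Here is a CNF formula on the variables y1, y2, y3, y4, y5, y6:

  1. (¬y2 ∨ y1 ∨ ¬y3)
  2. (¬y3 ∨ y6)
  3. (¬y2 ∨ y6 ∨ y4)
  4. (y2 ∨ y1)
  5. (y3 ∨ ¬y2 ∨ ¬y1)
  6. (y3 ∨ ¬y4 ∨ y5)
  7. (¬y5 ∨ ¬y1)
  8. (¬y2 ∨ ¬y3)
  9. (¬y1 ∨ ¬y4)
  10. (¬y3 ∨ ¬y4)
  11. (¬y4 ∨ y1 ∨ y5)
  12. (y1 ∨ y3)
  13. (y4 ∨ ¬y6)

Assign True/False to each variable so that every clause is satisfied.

y1 = 1, y2 = 0, y3 = 0, y4 = 0, y5 = 0, y6 = 0

Branch on y1: take y1 = True.
  then y5 is forced to False.
  then y4 is forced to False.
  then y6 is forced to False.
  then y3 is forced to False.
  then y2 is forced to False.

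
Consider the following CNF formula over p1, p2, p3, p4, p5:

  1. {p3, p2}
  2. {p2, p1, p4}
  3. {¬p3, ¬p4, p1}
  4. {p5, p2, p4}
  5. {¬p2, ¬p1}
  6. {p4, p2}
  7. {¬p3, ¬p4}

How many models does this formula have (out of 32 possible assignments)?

The models are:
  p1=F p2=T p3=F p4=F p5=F
  p1=F p2=T p3=F p4=F p5=T
  p1=F p2=T p3=F p4=T p5=F
  p1=F p2=T p3=F p4=T p5=T
  p1=F p2=T p3=T p4=F p5=F
  p1=F p2=T p3=T p4=F p5=T
That's 6 in total.

6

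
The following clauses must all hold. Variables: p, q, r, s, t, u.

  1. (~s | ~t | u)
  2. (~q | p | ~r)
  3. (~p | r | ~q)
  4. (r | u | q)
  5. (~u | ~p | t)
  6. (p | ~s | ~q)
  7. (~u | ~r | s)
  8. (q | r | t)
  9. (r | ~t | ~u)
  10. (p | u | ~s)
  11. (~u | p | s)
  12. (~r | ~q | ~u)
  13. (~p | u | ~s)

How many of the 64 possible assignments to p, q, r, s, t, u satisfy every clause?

Split on u, then p.
  u=1, p=1: remaining (q,r,s,t) ∈ {(0,1,1,1)} — 1.
  u=1, p=0: remaining (q,r,s,t) ∈ {(0,1,1,0); (0,1,1,1)} — 2.
  u=0, p=1: remaining (q,r,s,t) ∈ {(0,1,0,0); (0,1,0,1); (1,1,0,0); (1,1,0,1)} — 4.
  u=0, p=0: remaining (q,r,s,t) ∈ {(0,1,0,0); (0,1,0,1); (1,0,0,0); (1,0,0,1)} — 4.
Total: 1 + 2 + 4 + 4 = 11.

11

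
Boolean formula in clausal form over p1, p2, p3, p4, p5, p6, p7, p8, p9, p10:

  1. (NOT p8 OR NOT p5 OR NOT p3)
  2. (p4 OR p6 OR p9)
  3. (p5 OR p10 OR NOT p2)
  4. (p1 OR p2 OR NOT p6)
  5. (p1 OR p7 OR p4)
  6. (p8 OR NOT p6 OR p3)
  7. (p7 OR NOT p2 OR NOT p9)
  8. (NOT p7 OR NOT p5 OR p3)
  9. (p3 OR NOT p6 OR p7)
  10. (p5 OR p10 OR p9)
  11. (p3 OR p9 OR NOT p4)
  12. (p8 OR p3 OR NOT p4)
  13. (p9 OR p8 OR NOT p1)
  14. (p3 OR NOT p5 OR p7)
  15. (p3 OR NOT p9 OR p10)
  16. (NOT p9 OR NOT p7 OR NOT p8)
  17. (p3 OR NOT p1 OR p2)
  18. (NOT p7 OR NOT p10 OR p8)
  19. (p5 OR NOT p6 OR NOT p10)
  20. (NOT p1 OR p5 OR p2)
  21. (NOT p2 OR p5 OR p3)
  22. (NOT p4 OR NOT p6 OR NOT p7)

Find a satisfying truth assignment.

Branch on p1: take p1 = True.
Set p2 = True and propagate.
Set p3 = True and propagate.
The remaining clauses are satisfied by p4 = False, p5 = True, p6 = False, p7 = True, p8 = False, p9 = True, p10 = False.
Every clause has at least one true literal under this assignment.

p1=True  p2=True  p3=True  p4=False  p5=True  p6=False  p7=True  p8=False  p9=True  p10=False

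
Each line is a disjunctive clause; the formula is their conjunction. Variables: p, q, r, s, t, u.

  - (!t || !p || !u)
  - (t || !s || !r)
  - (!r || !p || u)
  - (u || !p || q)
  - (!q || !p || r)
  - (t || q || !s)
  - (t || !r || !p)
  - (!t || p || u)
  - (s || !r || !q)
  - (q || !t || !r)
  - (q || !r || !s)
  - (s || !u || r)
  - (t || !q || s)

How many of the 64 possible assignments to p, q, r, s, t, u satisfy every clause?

Split on r, then q.
  r=T, q=T: remaining (p,s,t,u) ∈ {(F,T,T,T)} — 1.
  r=T, q=F: remaining (p,s,t,u) ∈ {(F,F,F,F); (F,F,F,T)} — 2.
  r=F, q=T: remaining (p,s,t,u) ∈ {(F,T,F,F); (F,T,F,T); (F,T,T,T)} — 3.
  r=F, q=F: remaining (p,s,t,u) ∈ {(F,F,F,F); (F,T,T,T)} — 2.
Total: 1 + 2 + 3 + 2 = 8.

8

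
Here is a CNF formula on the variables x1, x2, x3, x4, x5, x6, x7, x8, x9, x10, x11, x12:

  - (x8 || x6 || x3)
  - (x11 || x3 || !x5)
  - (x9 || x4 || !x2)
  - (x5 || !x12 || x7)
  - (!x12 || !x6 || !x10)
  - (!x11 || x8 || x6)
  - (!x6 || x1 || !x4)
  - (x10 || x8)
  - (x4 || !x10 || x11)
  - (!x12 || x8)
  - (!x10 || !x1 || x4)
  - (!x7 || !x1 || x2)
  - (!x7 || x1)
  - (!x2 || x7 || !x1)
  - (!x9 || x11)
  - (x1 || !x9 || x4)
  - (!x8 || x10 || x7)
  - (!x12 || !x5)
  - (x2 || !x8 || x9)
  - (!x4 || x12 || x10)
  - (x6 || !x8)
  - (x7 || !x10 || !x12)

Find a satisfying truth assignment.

x3 occurs only positively in the remaining clauses — set x3 = True.
Try x1 = True.
Branch on x2: take x2 = False.
  then x7 is forced to False.
The remaining clauses are satisfied by x4 = True, x5 = False, x6 = True, x8 = False, x9 = False, x10 = True, x11 = False, x12 = False.

x1=T  x2=F  x3=T  x4=T  x5=F  x6=T  x7=F  x8=F  x9=F  x10=T  x11=F  x12=F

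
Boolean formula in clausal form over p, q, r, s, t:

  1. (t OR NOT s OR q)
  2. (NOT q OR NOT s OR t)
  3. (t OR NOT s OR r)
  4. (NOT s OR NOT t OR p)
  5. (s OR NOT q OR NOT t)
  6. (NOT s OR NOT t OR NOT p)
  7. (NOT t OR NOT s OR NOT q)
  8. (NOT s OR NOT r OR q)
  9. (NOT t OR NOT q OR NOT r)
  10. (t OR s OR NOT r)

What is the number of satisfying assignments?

8

Split on s, then t.
  s=T, t=T: a clause becomes empty — 0.
  s=T, t=F: a clause becomes empty — 0.
  s=F, t=T: remaining (p,q,r) ∈ {(F,F,F); (F,F,T); (T,F,F); (T,F,T)} — 4.
  s=F, t=F: remaining (p,q,r) ∈ {(F,F,F); (F,T,F); (T,F,F); (T,T,F)} — 4.
Total: 0 + 0 + 4 + 4 = 8.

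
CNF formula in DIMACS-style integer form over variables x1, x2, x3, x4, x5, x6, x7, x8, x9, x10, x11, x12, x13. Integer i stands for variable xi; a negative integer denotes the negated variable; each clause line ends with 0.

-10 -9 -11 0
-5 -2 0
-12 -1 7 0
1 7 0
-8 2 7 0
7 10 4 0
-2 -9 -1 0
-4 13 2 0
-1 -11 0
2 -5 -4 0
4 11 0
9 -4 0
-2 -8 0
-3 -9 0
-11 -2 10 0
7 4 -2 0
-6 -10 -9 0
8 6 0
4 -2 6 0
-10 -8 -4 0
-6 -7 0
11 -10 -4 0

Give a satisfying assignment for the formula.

x1=0, x2=0, x3=0, x4=0, x5=0, x6=0, x7=1, x8=1, x9=0, x10=1, x11=1, x12=1, x13=1

x3 occurs only negated in the remaining clauses — set x3 = False.
Pure literal: x5 appears only negated; assign x5 = False.
Try x1 = False.
  then x7 is forced to True.
  then x6 is forced to False.
  then x8 is forced to True.
  then x2 is forced to False.
Branch on x4: take x4 = False.
  then x11 is forced to True.
The remaining clauses are satisfied by x9 = False, x10 = True, x12 = True, x13 = True.
Check each clause:
  1. {¬x10, ¬x11, ¬x9} — ¬x9 is true.
  2. {¬x2, ¬x5} — ¬x5 is true.
  3. {¬x1, x7, ¬x12} — ¬x1 is true.
  4. {x7, x1} — x7 is true.
  5. {¬x8, x7, x2} — x7 is true.
  6. {x7, x4, x10} — x10 is true.
  7. {¬x9, ¬x2, ¬x1} — ¬x1 is true.
  8. {x13, ¬x4, x2} — ¬x4 is true.
  9. {¬x11, ¬x1} — ¬x1 is true.
  10. {x2, ¬x5, ¬x4} — ¬x5 is true.
  11. {x11, x4} — x11 is true.
  12. {¬x4, x9} — ¬x4 is true.
  13. {¬x2, ¬x8} — ¬x2 is true.
  14. {¬x3, ¬x9} — ¬x3 is true.
  15. {¬x2, x10, ¬x11} — x10 is true.
  16. {x4, x7, ¬x2} — ¬x2 is true.
  17. {¬x9, ¬x10, ¬x6} — ¬x6 is true.
  18. {x6, x8} — x8 is true.
  19. {x4, ¬x2, x6} — ¬x2 is true.
  20. {¬x8, ¬x10, ¬x4} — ¬x4 is true.
  21. {¬x7, ¬x6} — ¬x6 is true.
  22. {¬x4, x11, ¬x10} — x11 is true.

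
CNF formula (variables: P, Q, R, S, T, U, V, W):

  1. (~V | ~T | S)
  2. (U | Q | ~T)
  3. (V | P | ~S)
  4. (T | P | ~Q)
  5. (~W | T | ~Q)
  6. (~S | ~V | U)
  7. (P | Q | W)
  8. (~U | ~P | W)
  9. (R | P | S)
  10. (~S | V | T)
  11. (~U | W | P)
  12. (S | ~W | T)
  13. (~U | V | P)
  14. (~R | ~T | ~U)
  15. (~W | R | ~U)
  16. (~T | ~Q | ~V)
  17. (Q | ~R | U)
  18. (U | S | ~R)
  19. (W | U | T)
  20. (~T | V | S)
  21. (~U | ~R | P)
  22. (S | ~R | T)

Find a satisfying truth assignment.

P=True, Q=True, R=False, S=True, T=True, U=False, V=False, W=True

Check each clause:
  1. (~T | S | ~V) — ~V is true.
  2. (U | Q | ~T) — Q is true.
  3. (P | V | ~S) — P is true.
  4. (T | P | ~Q) — P is true.
  5. (~W | ~Q | T) — T is true.
  6. (~V | ~S | U) — ~V is true.
  7. (P | W | Q) — W is true.
  8. (~U | W | ~P) — W is true.
  9. (R | S | P) — P is true.
  10. (T | V | ~S) — T is true.
  11. (P | W | ~U) — W is true.
  12. (S | ~W | T) — S is true.
  13. (P | ~U | V) — P is true.
  14. (~U | ~R | ~T) — ~U is true.
  15. (~W | R | ~U) — ~U is true.
  16. (~T | ~V | ~Q) — ~V is true.
  17. (U | ~R | Q) — Q is true.
  18. (~R | U | S) — S is true.
  19. (T | U | W) — W is true.
  20. (V | ~T | S) — S is true.
  21. (~R | P | ~U) — P is true.
  22. (S | ~R | T) — ~R is true.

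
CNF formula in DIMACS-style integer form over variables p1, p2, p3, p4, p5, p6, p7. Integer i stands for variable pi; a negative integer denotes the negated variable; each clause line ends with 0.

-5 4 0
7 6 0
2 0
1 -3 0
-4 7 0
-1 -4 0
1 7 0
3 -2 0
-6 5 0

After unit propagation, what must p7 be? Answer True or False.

Unit clause (p2) sets p2 = True.
In (!p2 || p3), !p2 is now false; p3 must hold, so p3 = True.
(!p3 || p1) with p3 = True leaves only p1, so p1 = True.
(!p1 || !p4): since p1 = True, the clause reduces to (!p4). p4 = False.
(p4 || !p5) with p4 = False leaves only !p5, so p5 = False.
From (p5 || !p6) and p5 = False: p6 = False.
(p6 || p7): since p6 = False, the clause reduces to (p7). p7 = True.

True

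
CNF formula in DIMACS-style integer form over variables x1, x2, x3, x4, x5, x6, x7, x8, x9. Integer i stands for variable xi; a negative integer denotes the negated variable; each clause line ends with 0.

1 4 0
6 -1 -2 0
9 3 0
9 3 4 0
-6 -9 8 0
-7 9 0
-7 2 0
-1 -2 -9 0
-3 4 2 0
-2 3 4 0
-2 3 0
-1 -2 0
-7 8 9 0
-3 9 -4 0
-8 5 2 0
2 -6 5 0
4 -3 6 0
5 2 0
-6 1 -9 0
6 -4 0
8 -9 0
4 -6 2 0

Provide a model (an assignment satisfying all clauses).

x5 occurs only positively in the remaining clauses — set x5 = True.
x7 occurs only negated in the remaining clauses — set x7 = False.
Set x1 = True and propagate.
  then x2 is forced to False.
Set x3 = False and propagate.
  then x9 is forced to True.
  then x8 is forced to True.
Branch on x4: take x4 = True.
  then x6 is forced to True.
Every clause has at least one true literal under this assignment.

x1=True, x2=False, x3=False, x4=True, x5=True, x6=True, x7=False, x8=True, x9=True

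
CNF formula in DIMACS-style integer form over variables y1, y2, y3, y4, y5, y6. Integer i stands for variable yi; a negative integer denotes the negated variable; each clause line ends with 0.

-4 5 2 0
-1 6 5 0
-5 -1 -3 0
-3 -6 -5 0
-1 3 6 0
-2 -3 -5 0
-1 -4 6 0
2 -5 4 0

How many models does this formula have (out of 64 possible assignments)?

Case analysis on y5 and y1:
  y5=1, y1=1: remaining (y2,y3,y4,y6) ∈ {(0,0,1,1); (1,0,0,1); (1,0,1,1)} — 3.
  y5=1, y1=0: 7 of the 16 assignments to (y2,y3,y4,y6) work.
  y5=0, y1=1: y3 free; 3 ways for (y2,y4,y6) × 2^1 = 6.
  y5=0, y1=0: y3, y6 free; 3 ways for (y2,y4) × 2^2 = 12.
Total: 3 + 7 + 6 + 12 = 28.

28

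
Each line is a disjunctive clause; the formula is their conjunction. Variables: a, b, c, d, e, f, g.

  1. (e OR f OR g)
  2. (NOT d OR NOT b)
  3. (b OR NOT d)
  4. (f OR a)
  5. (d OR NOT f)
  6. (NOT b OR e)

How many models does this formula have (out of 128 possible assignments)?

10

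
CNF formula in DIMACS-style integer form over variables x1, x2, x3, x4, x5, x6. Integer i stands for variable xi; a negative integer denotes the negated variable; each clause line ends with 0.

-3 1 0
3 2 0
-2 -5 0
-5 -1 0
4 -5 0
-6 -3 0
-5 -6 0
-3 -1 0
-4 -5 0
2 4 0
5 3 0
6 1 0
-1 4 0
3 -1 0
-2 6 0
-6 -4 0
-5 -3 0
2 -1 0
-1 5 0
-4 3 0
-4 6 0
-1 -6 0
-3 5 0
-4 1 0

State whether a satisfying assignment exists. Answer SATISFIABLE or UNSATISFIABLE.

UNSATISFIABLE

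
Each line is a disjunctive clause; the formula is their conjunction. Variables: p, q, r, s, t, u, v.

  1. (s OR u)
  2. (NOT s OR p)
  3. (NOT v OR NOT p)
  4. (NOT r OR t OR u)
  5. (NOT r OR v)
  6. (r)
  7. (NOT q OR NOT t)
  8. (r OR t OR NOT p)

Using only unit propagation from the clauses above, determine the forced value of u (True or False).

True

(r) is a unit clause: r = True.
(NOT r OR v): since r = True, the clause reduces to (v). v = True.
From (NOT v OR NOT p) and v = True: p = False.
(p OR NOT s): since p = False, the clause reduces to (NOT s). s = False.
(s OR u) with s = False leaves only u, so u = True.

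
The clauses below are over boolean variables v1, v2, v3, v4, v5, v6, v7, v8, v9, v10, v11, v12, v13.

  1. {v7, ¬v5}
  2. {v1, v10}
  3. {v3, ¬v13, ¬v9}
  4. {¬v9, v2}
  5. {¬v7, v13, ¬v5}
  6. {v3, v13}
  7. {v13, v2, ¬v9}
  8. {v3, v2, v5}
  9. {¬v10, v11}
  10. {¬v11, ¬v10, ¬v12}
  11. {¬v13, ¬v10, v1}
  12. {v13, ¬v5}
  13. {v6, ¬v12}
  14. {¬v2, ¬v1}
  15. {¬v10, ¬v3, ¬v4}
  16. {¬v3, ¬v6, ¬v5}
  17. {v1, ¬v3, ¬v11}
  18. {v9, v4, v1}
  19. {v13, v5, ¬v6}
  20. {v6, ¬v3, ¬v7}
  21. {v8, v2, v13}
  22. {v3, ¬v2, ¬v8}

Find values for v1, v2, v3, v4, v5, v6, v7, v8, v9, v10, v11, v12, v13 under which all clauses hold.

v1=T, v2=F, v3=T, v4=F, v5=F, v6=T, v7=F, v8=T, v9=F, v10=F, v11=F, v12=T, v13=T

Try v1 = True.
  then v2 is forced to False.
  then v9 is forced to False.
Branch on v3: take v3 = True.
Try v4 = False.
For the remaining variables, v5 = False, v6 = True, v7 = False, v8 = True, v10 = False, v11 = False, v12 = True, v13 = True works.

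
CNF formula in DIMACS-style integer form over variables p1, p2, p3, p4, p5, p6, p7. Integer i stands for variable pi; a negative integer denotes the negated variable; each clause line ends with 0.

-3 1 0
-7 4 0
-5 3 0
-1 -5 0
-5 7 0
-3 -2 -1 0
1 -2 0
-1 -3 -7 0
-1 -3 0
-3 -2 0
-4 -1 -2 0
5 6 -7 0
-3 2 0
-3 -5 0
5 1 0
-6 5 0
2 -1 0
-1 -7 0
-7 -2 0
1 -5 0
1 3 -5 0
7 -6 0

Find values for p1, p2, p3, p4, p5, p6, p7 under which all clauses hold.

p1 = 1  p2 = 1  p3 = 0  p4 = 0  p5 = 0  p6 = 0  p7 = 0

Set p1 = True and propagate.
  then p5 is forced to False.
  then p3 is forced to False.
  then p6 is forced to False.
  then p7 is forced to False.
  then p2 is forced to True.
  then p4 is forced to False.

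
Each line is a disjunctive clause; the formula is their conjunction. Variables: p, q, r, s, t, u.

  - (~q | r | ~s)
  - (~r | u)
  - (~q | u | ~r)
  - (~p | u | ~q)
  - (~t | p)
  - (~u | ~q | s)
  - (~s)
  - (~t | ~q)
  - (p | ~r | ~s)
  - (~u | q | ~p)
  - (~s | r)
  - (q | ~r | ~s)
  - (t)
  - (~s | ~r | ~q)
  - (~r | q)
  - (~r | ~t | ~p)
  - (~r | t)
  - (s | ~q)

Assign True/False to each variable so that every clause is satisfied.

p = True, q = False, r = False, s = False, t = True, u = False

The clause (~s) is unit: s must be False.
(t) is a unit clause, so t = True.
(p) is a unit clause, so p = True.
(~q) is a unit clause, so q = False.
Unit propagation: (~u) forces u = False.
Unit propagation: (~r) forces r = False.
Check each clause:
  1. (r | ~s | ~q) — ~s is true.
  2. (~r | u) — ~r is true.
  3. (~q | u | ~r) — ~r is true.
  4. (~p | ~q | u) — ~q is true.
  5. (~t | p) — p is true.
  6. (s | ~u | ~q) — ~u is true.
  7. (~s) — ~s is true.
  8. (~t | ~q) — ~q is true.
  9. (~s | p | ~r) — p is true.
  10. (~p | ~u | q) — ~u is true.
  11. (r | ~s) — ~s is true.
  12. (~s | ~r | q) — ~s is true.
  13. (t) — t is true.
  14. (~r | ~q | ~s) — ~s is true.
  15. (q | ~r) — ~r is true.
  16. (~p | ~t | ~r) — ~r is true.
  17. (t | ~r) — ~r is true.
  18. (~q | s) — ~q is true.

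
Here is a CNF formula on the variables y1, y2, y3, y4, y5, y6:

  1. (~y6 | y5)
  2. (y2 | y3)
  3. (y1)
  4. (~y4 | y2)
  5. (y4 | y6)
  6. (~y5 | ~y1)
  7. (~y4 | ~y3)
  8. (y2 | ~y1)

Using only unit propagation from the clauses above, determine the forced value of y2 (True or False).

True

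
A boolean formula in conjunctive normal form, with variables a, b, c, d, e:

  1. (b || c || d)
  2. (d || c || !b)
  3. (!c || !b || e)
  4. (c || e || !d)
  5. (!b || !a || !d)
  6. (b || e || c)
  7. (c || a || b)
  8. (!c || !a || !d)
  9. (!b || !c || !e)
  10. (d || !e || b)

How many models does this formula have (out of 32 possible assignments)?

The models are:
  a=0 b=0 c=1 d=0 e=0
  a=0 b=0 c=1 d=1 e=0
  a=0 b=0 c=1 d=1 e=1
  a=0 b=1 c=0 d=1 e=1
  a=1 b=0 c=0 d=1 e=1
  a=1 b=0 c=1 d=0 e=0
Count: 6.

6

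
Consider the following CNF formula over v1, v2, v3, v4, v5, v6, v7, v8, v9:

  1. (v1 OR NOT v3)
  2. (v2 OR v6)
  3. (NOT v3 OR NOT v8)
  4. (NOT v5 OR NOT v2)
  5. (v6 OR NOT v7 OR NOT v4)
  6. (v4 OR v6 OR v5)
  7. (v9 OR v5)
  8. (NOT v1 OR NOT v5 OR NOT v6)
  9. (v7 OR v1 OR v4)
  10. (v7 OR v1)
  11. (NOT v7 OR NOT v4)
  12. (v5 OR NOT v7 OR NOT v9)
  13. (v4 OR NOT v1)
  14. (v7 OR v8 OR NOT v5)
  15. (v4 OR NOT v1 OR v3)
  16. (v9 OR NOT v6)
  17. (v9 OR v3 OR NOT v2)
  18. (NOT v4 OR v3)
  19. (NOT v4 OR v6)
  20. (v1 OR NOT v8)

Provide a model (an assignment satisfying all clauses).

Try v1 = True.
  then v4 is forced to True.
  then v7 is forced to False.
  then v3 is forced to True.
  then v8 is forced to False.
  then v5 is forced to False.
  then v9 is forced to True.
  then v6 is forced to True.
v2 is now unconstrained; take v2 = True.
Check each clause:
  1. (NOT v3 OR v1) — v1 is true.
  2. (v6 OR v2) — v2 is true.
  3. (NOT v8 OR NOT v3) — NOT v8 is true.
  4. (NOT v2 OR NOT v5) — NOT v5 is true.
  5. (v6 OR NOT v4 OR NOT v7) — NOT v7 is true.
  6. (v5 OR v6 OR v4) — v4 is true.
  7. (v9 OR v5) — v9 is true.
  8. (NOT v6 OR NOT v1 OR NOT v5) — NOT v5 is true.
  9. (v1 OR v4 OR v7) — v1 is true.
  10. (v1 OR v7) — v1 is true.
  11. (NOT v7 OR NOT v4) — NOT v7 is true.
  12. (NOT v7 OR NOT v9 OR v5) — NOT v7 is true.
  13. (v4 OR NOT v1) — v4 is true.
  14. (v8 OR v7 OR NOT v5) — NOT v5 is true.
  15. (NOT v1 OR v3 OR v4) — v3 is true.
  16. (NOT v6 OR v9) — v9 is true.
  17. (v9 OR v3 OR NOT v2) — v9 is true.
  18. (NOT v4 OR v3) — v3 is true.
  19. (v6 OR NOT v4) — v6 is true.
  20. (v1 OR NOT v8) — NOT v8 is true.

v1=T  v2=T  v3=T  v4=T  v5=F  v6=T  v7=F  v8=F  v9=T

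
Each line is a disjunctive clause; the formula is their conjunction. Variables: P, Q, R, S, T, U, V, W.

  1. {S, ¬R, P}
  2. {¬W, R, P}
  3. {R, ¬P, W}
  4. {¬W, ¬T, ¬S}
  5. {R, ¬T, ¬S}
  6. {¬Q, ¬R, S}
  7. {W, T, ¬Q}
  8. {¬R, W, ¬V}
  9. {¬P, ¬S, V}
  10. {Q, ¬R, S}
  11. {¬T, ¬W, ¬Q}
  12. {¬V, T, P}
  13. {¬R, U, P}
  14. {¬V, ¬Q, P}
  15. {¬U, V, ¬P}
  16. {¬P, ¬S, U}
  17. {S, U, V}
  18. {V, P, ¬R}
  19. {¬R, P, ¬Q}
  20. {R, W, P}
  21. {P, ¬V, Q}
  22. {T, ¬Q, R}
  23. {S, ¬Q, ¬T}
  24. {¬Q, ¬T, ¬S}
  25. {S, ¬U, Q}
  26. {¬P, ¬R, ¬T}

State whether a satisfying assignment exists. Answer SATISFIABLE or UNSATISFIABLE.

SATISFIABLE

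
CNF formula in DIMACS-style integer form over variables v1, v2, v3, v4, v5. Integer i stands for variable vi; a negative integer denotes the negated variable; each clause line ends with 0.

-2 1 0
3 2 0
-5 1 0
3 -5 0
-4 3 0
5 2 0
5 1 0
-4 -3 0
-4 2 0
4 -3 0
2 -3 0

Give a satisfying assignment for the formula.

v1 occurs only positively in the remaining clauses — set v1 = True.
Branch on v2: take v2 = True.
Set v3 = False and propagate.
  then v5 is forced to False.
  then v4 is forced to False.
Every clause has at least one true literal under this assignment.

v1=True, v2=True, v3=False, v4=False, v5=False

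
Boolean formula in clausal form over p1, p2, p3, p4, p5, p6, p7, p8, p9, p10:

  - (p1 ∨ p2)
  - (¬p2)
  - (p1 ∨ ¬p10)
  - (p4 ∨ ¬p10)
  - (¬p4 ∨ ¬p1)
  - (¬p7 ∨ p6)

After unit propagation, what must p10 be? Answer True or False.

False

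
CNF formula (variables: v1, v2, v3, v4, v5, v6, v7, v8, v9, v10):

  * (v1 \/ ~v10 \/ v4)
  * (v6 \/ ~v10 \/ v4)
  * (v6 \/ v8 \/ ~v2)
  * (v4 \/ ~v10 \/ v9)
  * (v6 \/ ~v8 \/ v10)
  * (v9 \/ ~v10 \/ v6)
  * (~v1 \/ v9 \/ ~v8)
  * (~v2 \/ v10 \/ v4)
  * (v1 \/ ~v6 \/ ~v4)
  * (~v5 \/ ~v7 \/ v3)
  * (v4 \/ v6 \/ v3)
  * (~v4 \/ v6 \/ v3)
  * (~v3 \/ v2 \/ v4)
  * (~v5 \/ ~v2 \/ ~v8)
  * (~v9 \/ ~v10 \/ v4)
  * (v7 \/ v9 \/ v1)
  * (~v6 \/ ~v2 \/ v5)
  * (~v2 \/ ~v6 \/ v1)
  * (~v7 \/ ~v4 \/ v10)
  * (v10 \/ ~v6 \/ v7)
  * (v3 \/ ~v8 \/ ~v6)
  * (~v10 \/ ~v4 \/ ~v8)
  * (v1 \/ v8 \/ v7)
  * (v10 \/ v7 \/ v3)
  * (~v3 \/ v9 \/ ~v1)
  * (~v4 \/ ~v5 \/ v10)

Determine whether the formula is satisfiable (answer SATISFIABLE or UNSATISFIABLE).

SATISFIABLE

Set v1 = True and propagate.
Set v2 = False and propagate.
For the remaining variables, v3 = False, v4 = True, v5 = True, v6 = True, v7 = False, v8 = False, v9 = False, v10 = True works.
So v1=1  v2=0  v3=0  v4=1  v5=1  v6=1  v7=0  v8=0  v9=0  v10=1 is a satisfying assignment.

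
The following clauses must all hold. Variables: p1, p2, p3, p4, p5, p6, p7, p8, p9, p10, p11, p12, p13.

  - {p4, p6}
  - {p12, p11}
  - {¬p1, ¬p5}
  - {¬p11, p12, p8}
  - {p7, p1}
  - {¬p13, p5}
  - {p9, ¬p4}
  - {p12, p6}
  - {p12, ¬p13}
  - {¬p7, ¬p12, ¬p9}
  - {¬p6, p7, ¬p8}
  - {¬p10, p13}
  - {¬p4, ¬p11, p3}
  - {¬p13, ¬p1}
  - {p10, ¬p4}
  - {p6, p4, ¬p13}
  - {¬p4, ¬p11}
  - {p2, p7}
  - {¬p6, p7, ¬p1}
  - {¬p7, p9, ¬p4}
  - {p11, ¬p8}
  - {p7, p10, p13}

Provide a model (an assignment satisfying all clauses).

p1=False, p2=True, p3=False, p4=False, p5=True, p6=True, p7=True, p8=True, p9=False, p10=False, p11=True, p12=True, p13=False

Pure literal: p2 appears only positively; assign p2 = True.
Try p1 = False.
  then p7 is forced to True.
Branch on p3: take p3 = False.
The remaining clauses are satisfied by p4 = False, p5 = True, p6 = True, p8 = True, p9 = False, p10 = False, p11 = True, p12 = True, p13 = False.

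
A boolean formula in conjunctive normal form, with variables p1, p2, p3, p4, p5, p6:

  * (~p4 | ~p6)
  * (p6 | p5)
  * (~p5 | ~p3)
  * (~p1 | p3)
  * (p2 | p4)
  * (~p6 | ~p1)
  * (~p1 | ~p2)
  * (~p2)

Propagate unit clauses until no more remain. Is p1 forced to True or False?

(~p2) stands alone — p2 = False.
In (p4 | p2), p2 is now false; p4 must hold, so p4 = True.
In (~p4 | ~p6), ~p4 is now false; ~p6 must hold, so p6 = False.
(p6 | p5) with p6 = False leaves only p5, so p5 = True.
(~p3 | ~p5): since p5 = True, the clause reduces to (~p3). p3 = False.
From (~p1 | p3) and p3 = False: p1 = False.

False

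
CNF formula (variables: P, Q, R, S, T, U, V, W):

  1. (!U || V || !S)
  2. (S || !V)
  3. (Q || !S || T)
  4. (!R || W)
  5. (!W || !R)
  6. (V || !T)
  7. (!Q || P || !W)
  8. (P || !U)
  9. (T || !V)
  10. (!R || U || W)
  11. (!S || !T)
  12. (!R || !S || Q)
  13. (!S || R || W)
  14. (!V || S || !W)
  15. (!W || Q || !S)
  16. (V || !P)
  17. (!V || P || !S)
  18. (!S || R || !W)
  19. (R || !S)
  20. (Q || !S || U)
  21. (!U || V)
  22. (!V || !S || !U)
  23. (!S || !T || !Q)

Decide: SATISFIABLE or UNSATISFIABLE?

SATISFIABLE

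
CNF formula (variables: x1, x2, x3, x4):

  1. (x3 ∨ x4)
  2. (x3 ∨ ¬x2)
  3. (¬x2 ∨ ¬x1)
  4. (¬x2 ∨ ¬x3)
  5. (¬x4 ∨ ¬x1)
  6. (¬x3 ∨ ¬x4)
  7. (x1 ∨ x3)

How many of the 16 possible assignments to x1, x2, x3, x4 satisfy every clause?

2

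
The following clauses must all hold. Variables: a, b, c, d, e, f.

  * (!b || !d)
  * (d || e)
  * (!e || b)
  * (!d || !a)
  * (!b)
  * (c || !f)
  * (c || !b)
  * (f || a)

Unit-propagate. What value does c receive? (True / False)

(!b) is a unit clause: b = False.
From (!e || b) and b = False: e = False.
In (d || e), e is now false; d must hold, so d = True.
From (!a || !d) and d = True: a = False.
(f || a): since a = False, the clause reduces to (f). f = True.
(c || !f): since f = True, the clause reduces to (c). c = True.

True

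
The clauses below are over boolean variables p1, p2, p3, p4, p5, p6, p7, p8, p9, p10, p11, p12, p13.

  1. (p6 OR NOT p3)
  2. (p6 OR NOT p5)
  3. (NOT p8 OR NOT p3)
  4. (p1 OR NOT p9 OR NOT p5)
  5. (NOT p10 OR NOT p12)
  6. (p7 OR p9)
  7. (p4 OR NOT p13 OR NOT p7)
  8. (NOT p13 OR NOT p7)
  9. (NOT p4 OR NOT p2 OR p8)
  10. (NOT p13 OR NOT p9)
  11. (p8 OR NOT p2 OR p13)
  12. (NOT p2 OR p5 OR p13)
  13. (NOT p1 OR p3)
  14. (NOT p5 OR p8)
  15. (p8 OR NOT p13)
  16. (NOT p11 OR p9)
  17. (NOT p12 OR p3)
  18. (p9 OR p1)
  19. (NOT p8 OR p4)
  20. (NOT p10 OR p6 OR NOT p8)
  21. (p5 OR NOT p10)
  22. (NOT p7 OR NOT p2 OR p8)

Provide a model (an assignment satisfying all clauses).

Pure literal: p2 appears only negated; assign p2 = False.
Pure literal: p6 appears only positively; assign p6 = True.
Try p1 = False.
  then p9 is forced to True.
  then p5 is forced to False.
  then p13 is forced to False.
  then p10 is forced to False.
Set p3 = False and propagate.
  then p12 is forced to False.
Set p4 = True and propagate.
p7, p8, p11 are now unconstrained; take p7 = True, p8 = False, p11 = True.

p1=0, p2=0, p3=0, p4=1, p5=0, p6=1, p7=1, p8=0, p9=1, p10=0, p11=1, p12=0, p13=0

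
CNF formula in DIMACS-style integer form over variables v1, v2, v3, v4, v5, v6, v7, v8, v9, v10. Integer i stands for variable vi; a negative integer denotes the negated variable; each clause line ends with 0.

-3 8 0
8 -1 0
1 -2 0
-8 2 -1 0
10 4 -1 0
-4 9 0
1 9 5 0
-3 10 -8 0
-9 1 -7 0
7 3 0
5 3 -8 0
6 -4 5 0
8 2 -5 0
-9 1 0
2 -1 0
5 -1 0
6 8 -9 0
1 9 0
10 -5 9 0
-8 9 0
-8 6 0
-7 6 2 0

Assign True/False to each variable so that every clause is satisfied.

Pure literal: v6 appears only positively; assign v6 = True.
Pure literal: v10 appears only positively; assign v10 = True.
Try v1 = True.
  then v8 is forced to True.
  then v2 is forced to True.
  then v5 is forced to True.
  then v9 is forced to True.
Try v3 = True.
v4, v7 are now unconstrained; take v4 = True, v7 = False.
Check each clause:
  1. (v8 || !v3) — v8 is true.
  2. (!v1 || v8) — v8 is true.
  3. (v1 || !v2) — v1 is true.
  4. (!v8 || !v1 || v2) — v2 is true.
  5. (v4 || v10 || !v1) — v10 is true.
  6. (!v4 || v9) — v9 is true.
  7. (v1 || v5 || v9) — v1 is true.
  8. (!v8 || v10 || !v3) — v10 is true.
  9. (v1 || !v7 || !v9) — !v7 is true.
  10. (v7 || v3) — v3 is true.
  11. (v5 || !v8 || v3) — v3 is true.
  12. (v5 || !v4 || v6) — v5 is true.
  13. (v8 || v2 || !v5) — v8 is true.
  14. (!v9 || v1) — v1 is true.
  15. (!v1 || v2) — v2 is true.
  16. (v5 || !v1) — v5 is true.
  17. (v6 || !v9 || v8) — v8 is true.
  18. (v9 || v1) — v1 is true.
  19. (!v5 || v10 || v9) — v9 is true.
  20. (v9 || !v8) — v9 is true.
  21. (!v8 || v6) — v6 is true.
  22. (!v7 || v6 || v2) — !v7 is true.

v1=True, v2=True, v3=True, v4=True, v5=True, v6=True, v7=False, v8=True, v9=True, v10=True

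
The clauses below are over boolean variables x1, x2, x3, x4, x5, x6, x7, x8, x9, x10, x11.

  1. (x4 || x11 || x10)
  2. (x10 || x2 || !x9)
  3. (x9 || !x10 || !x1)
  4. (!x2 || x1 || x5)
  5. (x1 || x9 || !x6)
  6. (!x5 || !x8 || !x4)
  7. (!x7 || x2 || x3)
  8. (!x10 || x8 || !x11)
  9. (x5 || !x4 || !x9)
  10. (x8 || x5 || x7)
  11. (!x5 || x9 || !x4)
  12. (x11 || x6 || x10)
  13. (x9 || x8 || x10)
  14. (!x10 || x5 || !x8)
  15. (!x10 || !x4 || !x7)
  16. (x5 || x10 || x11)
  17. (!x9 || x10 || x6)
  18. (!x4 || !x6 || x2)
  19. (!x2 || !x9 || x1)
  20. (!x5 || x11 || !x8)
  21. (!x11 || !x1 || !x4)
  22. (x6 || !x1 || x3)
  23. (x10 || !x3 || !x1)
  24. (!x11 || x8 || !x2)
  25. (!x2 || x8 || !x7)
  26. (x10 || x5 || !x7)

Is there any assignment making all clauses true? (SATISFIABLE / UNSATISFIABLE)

SATISFIABLE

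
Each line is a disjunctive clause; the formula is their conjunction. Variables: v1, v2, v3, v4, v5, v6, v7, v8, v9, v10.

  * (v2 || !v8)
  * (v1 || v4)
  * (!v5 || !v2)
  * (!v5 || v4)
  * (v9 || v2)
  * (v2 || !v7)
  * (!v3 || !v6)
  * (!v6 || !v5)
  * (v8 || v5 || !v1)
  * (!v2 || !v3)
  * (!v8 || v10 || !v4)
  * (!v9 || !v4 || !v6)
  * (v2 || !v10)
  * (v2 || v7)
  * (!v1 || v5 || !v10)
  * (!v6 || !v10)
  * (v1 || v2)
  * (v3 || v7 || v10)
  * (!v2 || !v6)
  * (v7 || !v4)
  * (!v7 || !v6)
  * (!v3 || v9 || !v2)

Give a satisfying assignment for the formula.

v1=F, v2=T, v3=F, v4=T, v5=F, v6=F, v7=T, v8=F, v9=T, v10=T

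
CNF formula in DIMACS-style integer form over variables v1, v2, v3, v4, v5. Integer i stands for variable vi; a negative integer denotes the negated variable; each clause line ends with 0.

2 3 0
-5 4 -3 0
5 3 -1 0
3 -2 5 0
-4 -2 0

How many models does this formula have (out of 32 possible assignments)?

10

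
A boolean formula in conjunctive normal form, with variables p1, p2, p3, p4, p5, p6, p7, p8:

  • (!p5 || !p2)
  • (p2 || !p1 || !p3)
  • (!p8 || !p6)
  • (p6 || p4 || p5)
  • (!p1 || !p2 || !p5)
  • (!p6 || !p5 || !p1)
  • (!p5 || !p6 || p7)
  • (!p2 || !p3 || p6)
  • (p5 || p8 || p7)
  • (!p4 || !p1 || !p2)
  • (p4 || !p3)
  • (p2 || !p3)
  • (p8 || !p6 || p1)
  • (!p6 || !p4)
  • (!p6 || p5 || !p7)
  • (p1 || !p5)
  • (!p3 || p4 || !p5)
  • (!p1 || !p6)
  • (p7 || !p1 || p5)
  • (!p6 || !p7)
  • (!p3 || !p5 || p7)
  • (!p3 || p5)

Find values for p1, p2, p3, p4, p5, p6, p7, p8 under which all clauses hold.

p1=False, p2=True, p3=False, p4=True, p5=False, p6=False, p7=True, p8=False

Check each clause:
  1. (!p2 || !p5) — !p5 is true.
  2. (!p3 || p2 || !p1) — p2 is true.
  3. (!p6 || !p8) — !p8 is true.
  4. (p6 || p4 || p5) — p4 is true.
  5. (!p1 || !p5 || !p2) — !p5 is true.
  6. (!p6 || !p5 || !p1) — !p6 is true.
  7. (!p6 || !p5 || p7) — !p6 is true.
  8. (!p2 || p6 || !p3) — !p3 is true.
  9. (p7 || p8 || p5) — p7 is true.
  10. (!p1 || !p4 || !p2) — !p1 is true.
  11. (!p3 || p4) — p4 is true.
  12. (p2 || !p3) — p2 is true.
  13. (p1 || !p6 || p8) — !p6 is true.
  14. (!p4 || !p6) — !p6 is true.
  15. (!p7 || !p6 || p5) — !p6 is true.
  16. (p1 || !p5) — !p5 is true.
  17. (p4 || !p3 || !p5) — !p5 is true.
  18. (!p1 || !p6) — !p6 is true.
  19. (p7 || p5 || !p1) — !p1 is true.
  20. (!p6 || !p7) — !p6 is true.
  21. (p7 || !p5 || !p3) — !p5 is true.
  22. (p5 || !p3) — !p3 is true.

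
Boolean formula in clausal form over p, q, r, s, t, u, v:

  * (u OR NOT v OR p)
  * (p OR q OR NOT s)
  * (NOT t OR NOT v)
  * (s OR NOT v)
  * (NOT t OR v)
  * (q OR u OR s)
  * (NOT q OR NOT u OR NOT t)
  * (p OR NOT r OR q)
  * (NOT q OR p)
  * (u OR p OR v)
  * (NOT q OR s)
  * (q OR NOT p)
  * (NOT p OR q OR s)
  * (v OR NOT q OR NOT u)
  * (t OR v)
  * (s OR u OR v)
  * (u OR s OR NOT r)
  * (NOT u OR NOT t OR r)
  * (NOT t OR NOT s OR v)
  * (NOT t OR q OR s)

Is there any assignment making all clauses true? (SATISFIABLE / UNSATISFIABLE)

SATISFIABLE

Set p = True and propagate.
  then q is forced to True.
  then s is forced to True.
Try r = True.
The remaining clauses are satisfied by t = False, u = True, v = True.
Every clause has at least one true literal under this assignment.
So p = True  q = True  r = True  s = True  t = False  u = True  v = True is a satisfying assignment.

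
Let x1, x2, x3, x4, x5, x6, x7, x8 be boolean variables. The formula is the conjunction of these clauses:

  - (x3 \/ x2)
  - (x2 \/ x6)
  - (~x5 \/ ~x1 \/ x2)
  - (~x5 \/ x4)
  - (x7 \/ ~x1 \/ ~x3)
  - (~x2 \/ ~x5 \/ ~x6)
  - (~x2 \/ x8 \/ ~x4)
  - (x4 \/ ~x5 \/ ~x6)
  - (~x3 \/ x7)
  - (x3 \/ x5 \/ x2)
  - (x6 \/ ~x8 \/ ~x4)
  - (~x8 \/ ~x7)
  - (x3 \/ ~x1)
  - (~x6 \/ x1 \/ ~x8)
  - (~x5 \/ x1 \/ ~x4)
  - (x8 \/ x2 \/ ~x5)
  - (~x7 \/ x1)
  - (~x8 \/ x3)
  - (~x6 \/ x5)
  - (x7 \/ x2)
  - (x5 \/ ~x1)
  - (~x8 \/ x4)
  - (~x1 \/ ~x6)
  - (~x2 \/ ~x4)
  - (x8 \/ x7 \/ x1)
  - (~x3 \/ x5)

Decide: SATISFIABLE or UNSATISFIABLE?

UNSATISFIABLE

x5 = True:
  propagation gives x4=True, x1=True, x2=True; an empty clause results — contradiction.
x5 = False:
  propagation gives x6=False, x2=True, x1=False, x7=False; an empty clause results — contradiction.
Every branch closes, so no satisfying assignment exists.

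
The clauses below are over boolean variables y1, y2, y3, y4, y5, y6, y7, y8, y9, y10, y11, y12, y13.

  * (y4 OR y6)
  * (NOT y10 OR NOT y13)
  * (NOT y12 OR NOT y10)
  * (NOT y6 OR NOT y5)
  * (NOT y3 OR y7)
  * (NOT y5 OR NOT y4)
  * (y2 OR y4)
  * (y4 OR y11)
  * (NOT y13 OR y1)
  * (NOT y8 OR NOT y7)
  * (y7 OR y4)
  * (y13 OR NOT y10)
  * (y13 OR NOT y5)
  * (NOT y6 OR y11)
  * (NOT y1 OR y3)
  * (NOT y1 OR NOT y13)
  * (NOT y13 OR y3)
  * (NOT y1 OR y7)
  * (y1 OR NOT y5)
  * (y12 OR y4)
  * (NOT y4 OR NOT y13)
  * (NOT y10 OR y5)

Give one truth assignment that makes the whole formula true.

y8 occurs only negated in the remaining clauses — set y8 = False.
Pure literal: y10 appears only negated; assign y10 = False.
Try y1 = False.
  then y13 is forced to False.
  then y5 is forced to False.
Set y2 = False and propagate.
  then y4 is forced to True.
Set y3 = True and propagate.
  then y7 is forced to True.
The remaining clauses are satisfied by y6 = True, y9 = True, y11 = True, y12 = True.
Every clause has at least one true literal under this assignment.
Check each clause:
  1. (y6 OR y4) — y4 is true.
  2. (NOT y10 OR NOT y13) — NOT y13 is true.
  3. (NOT y10 OR NOT y12) — NOT y10 is true.
  4. (NOT y5 OR NOT y6) — NOT y5 is true.
  5. (NOT y3 OR y7) — y7 is true.
  6. (NOT y5 OR NOT y4) — NOT y5 is true.
  7. (y4 OR y2) — y4 is true.
  8. (y4 OR y11) — y11 is true.
  9. (NOT y13 OR y1) — NOT y13 is true.
  10. (NOT y8 OR NOT y7) — NOT y8 is true.
  11. (y7 OR y4) — y4 is true.
  12. (y13 OR NOT y10) — NOT y10 is true.
  13. (NOT y5 OR y13) — NOT y5 is true.
  14. (y11 OR NOT y6) — y11 is true.
  15. (y3 OR NOT y1) — y3 is true.
  16. (NOT y13 OR NOT y1) — NOT y13 is true.
  17. (y3 OR NOT y13) — y3 is true.
  18. (y7 OR NOT y1) — NOT y1 is true.
  19. (y1 OR NOT y5) — NOT y5 is true.
  20. (y4 OR y12) — y12 is true.
  21. (NOT y4 OR NOT y13) — NOT y13 is true.
  22. (y5 OR NOT y10) — NOT y10 is true.

y1=F, y2=F, y3=T, y4=T, y5=F, y6=T, y7=T, y8=F, y9=T, y10=F, y11=T, y12=T, y13=F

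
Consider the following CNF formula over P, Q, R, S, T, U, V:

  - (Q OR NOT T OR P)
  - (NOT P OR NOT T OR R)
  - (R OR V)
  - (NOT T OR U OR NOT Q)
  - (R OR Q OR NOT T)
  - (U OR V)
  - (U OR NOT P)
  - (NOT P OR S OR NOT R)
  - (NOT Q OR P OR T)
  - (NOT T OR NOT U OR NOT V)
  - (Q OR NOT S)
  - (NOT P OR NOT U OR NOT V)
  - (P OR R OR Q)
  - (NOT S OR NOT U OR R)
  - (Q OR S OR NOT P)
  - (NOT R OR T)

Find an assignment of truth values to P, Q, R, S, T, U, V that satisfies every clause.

P=0  Q=1  R=1  S=0  T=1  U=1  V=0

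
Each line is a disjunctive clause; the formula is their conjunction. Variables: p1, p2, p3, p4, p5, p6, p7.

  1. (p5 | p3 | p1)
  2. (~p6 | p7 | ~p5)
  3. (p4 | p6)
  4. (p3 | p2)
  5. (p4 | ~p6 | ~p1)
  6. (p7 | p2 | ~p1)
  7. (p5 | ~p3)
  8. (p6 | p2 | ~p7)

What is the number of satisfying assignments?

22

Case analysis on p6 and p1:
  p6=1, p1=1: 5 of the 32 assignments to (p2,p3,p4,p5,p7) work.
  p6=1, p1=0: p4 free; 3 ways for (p2,p3,p5,p7) × 2^1 = 6.
  p6=0, p1=1: p7 free; 3 ways for (p2,p3,p4,p5) × 2^1 = 6.
  p6=0, p1=0: 5 of the 32 assignments to (p2,p3,p4,p5,p7) work.
Total: 5 + 6 + 6 + 5 = 22.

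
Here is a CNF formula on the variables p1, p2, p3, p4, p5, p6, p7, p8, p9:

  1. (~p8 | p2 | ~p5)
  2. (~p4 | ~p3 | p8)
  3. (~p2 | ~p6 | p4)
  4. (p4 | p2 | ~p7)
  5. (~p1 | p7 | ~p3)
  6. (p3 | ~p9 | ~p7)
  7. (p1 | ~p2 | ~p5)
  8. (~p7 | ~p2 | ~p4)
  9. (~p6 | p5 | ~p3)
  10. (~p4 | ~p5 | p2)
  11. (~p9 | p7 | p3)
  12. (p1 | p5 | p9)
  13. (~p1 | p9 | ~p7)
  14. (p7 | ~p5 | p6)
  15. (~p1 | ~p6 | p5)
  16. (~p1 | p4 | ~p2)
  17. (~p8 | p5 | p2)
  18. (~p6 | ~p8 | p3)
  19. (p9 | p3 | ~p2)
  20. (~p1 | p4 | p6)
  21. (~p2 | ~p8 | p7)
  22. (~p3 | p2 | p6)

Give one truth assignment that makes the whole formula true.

p1=F  p2=T  p3=T  p4=F  p5=F  p6=F  p7=T  p8=T  p9=T

Branch on p1: take p1 = False.
Try p2 = True.
  then p5 is forced to False.
  then p9 is forced to True.
For the remaining variables, p3 = True, p4 = False, p6 = False, p7 = True, p8 = True works.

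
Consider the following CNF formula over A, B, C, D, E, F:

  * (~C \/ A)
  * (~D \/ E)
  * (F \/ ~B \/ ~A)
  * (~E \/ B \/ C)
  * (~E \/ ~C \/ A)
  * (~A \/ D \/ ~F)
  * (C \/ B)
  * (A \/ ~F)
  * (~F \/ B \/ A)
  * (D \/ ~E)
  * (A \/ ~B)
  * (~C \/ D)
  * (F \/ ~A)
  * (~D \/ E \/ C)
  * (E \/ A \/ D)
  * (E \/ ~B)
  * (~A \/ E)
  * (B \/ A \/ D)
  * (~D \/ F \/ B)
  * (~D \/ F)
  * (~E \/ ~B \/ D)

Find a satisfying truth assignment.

A=1, B=1, C=1, D=1, E=1, F=1

Check each clause:
  1. (~C \/ A) — A is true.
  2. (~D \/ E) — E is true.
  3. (~A \/ F \/ ~B) — F is true.
  4. (B \/ C \/ ~E) — C is true.
  5. (~C \/ A \/ ~E) — A is true.
  6. (D \/ ~A \/ ~F) — D is true.
  7. (C \/ B) — B is true.
  8. (A \/ ~F) — A is true.
  9. (A \/ B \/ ~F) — A is true.
  10. (~E \/ D) — D is true.
  11. (A \/ ~B) — A is true.
  12. (~C \/ D) — D is true.
  13. (F \/ ~A) — F is true.
  14. (E \/ ~D \/ C) — C is true.
  15. (E \/ D \/ A) — A is true.
  16. (~B \/ E) — E is true.
  17. (E \/ ~A) — E is true.
  18. (B \/ A \/ D) — A is true.
  19. (B \/ F \/ ~D) — B is true.
  20. (~D \/ F) — F is true.
  21. (~E \/ D \/ ~B) — D is true.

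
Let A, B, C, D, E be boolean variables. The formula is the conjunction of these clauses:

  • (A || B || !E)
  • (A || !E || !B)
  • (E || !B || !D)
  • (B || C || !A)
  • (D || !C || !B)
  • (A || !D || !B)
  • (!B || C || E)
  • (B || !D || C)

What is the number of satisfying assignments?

Case analysis on B and A:
  B=1, A=1: remaining (C,D,E) ∈ {(0,0,1); (0,1,1); (1,1,1)} — 3.
  B=1, A=0: a clause becomes empty — 0.
  B=0, A=1: remaining (C,D,E) ∈ {(1,0,0); (1,0,1); (1,1,0); (1,1,1)} — 4.
  B=0, A=0: remaining (C,D,E) ∈ {(0,0,0); (1,0,0); (1,1,0)} — 3.
Total: 3 + 0 + 4 + 3 = 10.

10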